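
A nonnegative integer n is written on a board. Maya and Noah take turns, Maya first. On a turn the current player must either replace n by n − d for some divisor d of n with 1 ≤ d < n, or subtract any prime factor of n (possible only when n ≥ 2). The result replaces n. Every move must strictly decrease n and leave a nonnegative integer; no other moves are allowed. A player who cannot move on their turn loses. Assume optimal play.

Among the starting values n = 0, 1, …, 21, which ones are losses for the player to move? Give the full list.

0, 1, 4, 9, 14, 20

Compute win/loss labels from the base case upward. A position with no move is L. Any other position is W if it can reach an L in one move, else L.
n=0: no move → L
n=1: no move → L
n=2: W (go to 0, an L position)
n=3: W (go to 0, an L position)
n=4: L (options 2(W), 3(W) are all W)
n=5: W (go to 0, an L position)
n=6: W (go to 4, an L position)
n=7: W (go to 0, an L position)
n=8: W (go to 4, an L position)
n=9: L (options 6(W), 8(W) are all W)
n=10: W (go to 9, an L position)
n=11: W (go to 0, an L position)
n=12: W (go to 9, an L position)
n=13: W (go to 0, an L position)
n=14: L (options 7(W), 12(W), 13(W) are all W)
n=15: W (go to 14, an L position)
n=16: W (go to 14, an L position)
n=17: W (go to 0, an L position)
n=18: W (go to 9, an L position)
n=19: W (go to 0, an L position)
n=20: L (options 10(W), 15(W), 16(W), 18(W), 19(W) are all W)
n=21: W (go to 14, an L position)
The losing starting values of n are exactly the entries labelled L in this table (6 of them).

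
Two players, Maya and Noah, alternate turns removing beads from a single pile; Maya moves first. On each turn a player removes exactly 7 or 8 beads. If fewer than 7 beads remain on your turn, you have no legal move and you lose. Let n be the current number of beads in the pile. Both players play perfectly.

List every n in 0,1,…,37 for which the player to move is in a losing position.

0, 1, 2, 3, 4, 5, 6, 15, 16, 17, 18, 19, 20, 21, 30, 31, 32, 33, 34, 35, 36

Build the W/L table. Terminal = L. A non-terminal position is W if it has a move to some L; otherwise it is L.
n=0: no move → L
n=1: no move → L
n=2: no move → L
n=3: no move → L
n=4: no move → L
n=5: no move → L
n=6: no move → L
n=7: reaches L-position 0 → W
n=8: reaches L-position 1 → W
n=9: reaches L-position 2 → W
n=10: reaches L-position 3 → W
n=11: reaches L-position 4 → W
n=12: reaches L-position 5 → W
n=13: reaches L-position 6 → W
n=14: reaches L-position 6 → W
n=15: only reaches 8(W), 7(W), all W → L
n=16: only reaches 9(W), 8(W), all W → L
n=17: only reaches 10(W), 9(W), all W → L
n=18: only reaches 11(W), 10(W), all W → L
n=19: only reaches 12(W), 11(W), all W → L
n=20: only reaches 13(W), 12(W), all W → L
n=21: only reaches 14(W), 13(W), all W → L
n=22: reaches L-position 15 → W
n=23: reaches L-position 16 → W
n=24: reaches L-position 17 → W
n=25: reaches L-position 18 → W
n=26: reaches L-position 19 → W
n=27: reaches L-position 20 → W
n=28: reaches L-position 21 → W
n=29: reaches L-position 21 → W
n=30: only reaches 23(W), 22(W), all W → L
n=31: only reaches 24(W), 23(W), all W → L
n=32: only reaches 25(W), 24(W), all W → L
n=33: only reaches 26(W), 25(W), all W → L
n=34: only reaches 27(W), 26(W), all W → L
n=35: only reaches 28(W), 27(W), all W → L
n=36: only reaches 29(W), 28(W), all W → L
n=37: reaches L-position 30 → W
Reading off the rows marked L gives the requested list; there are 21 such values of n.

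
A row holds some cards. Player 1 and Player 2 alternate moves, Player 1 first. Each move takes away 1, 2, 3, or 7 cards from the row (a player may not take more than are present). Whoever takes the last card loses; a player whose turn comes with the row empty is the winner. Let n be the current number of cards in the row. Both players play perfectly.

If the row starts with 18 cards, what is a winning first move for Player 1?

Remove 1, leaving 17.

Work bottom-up. With no move the player to move wins. Otherwise the position is W if at least one move leads to an L position for the opponent, and L if every move leads to a W.
n=0: no move; the opponent has just taken the last card and therefore loses → W
n=1: L (sole option 0(W) is W)
n=2: W (go to 1, an L position)
n=3: W (go to 1, an L position)
n=4: W (go to 1, an L position)
n=5: L (options 4(W), 3(W), 2(W) are all W)
n=6: W (go to 5, an L position)
n=7: W (go to 5, an L position)
n=8: W (go to 5, an L position)
n=9: L (options 8(W), 7(W), 6(W), 2(W) are all W)
n=10: W (go to 9, an L position)
n=11: W (go to 9, an L position)
n=12: W (go to 9, an L position)
n=13: L (options 12(W), 11(W), 10(W), 6(W) are all W)
n=14: W (go to 13, an L position)
n=15: W (go to 13, an L position)
n=16: W (go to 13, an L position)
n=17: L (options 16(W), 15(W), 14(W), 10(W) are all W)
n=18: W (go to 17, an L position)
From 18, the L positions reachable in one move are: 17.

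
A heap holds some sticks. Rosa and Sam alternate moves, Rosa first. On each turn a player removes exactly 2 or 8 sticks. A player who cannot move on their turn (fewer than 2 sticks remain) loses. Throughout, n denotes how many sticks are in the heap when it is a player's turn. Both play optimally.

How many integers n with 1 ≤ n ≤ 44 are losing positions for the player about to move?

Label each position W (a win for the player to move) or L (a loss). A position with no legal move is L; any other position is W exactly when some move reaches an L, and L when every move reaches a W.
n=0: no move → L
n=1: no move → L
n=2: reaches L-position 0 → W
n=3: reaches L-position 1 → W
n=4: only reaches 2(W), which is W → L
n=5: only reaches 3(W), which is W → L
n=6: reaches L-position 4 → W
n=7: reaches L-position 5 → W
n=8: reaches L-position 0 → W
n=9: reaches L-position 1 → W
n=10: only reaches 8(W), 2(W), all W → L
n=11: only reaches 9(W), 3(W), all W → L
n=12: reaches L-position 10 → W
n=13: reaches L-position 11 → W
n=14: only reaches 12(W), 6(W), all W → L
n=15: only reaches 13(W), 7(W), all W → L
n=16: reaches L-position 14 → W
n=17: reaches L-position 15 → W
n=18: reaches L-position 10 → W
n=19: reaches L-position 11 → W
n=20: only reaches 18(W), 12(W), all W → L
n=21: only reaches 19(W), 13(W), all W → L
n=22: reaches L-position 20 → W
n=23: reaches L-position 21 → W
n=24: only reaches 22(W), 16(W), all W → L
n=25: only reaches 23(W), 17(W), all W → L
n=26: reaches L-position 24 → W
n=27: reaches L-position 25 → W
n=28: reaches L-position 20 → W
n=29: reaches L-position 21 → W
n=30: only reaches 28(W), 22(W), all W → L
n=31: only reaches 29(W), 23(W), all W → L
n=32: reaches L-position 30 → W
n=33: reaches L-position 31 → W
n=34: only reaches 32(W), 26(W), all W → L
n=35: only reaches 33(W), 27(W), all W → L
n=36: reaches L-position 34 → W
n=37: reaches L-position 35 → W
n=38: reaches L-position 30 → W
n=39: reaches L-position 31 → W
n=40: only reaches 38(W), 32(W), all W → L
n=41: only reaches 39(W), 33(W), all W → L
n=42: reaches L-position 40 → W
n=43: reaches L-position 41 → W
n=44: only reaches 42(W), 36(W), all W → L
L entries with 1 ≤ n ≤ 44 (n=0 is outside the asked range and is not counted): n = 1, 4, 5, 10, 11, 14, 15, 20, 21, 24, 25, 30, 31, 34, 35, 40, 41, 44; that makes 18.

18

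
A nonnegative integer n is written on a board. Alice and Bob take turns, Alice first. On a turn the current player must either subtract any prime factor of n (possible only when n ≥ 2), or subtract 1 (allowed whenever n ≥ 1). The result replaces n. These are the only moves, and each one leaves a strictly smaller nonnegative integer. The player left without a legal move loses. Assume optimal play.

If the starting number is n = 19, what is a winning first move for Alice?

Work bottom-up. With no move the player to move loses. Otherwise the position is W if at least one move leads to an L position for the opponent, and L if every move leads to a W.
n=0: no move → L
n=1: →0(L), so W
n=2: →0(L), so W
n=3: →0(L), so W
n=4: →2(W), 3(W) — all W, so L
n=5: →0(L), so W
n=6: →4(L), so W
n=7: →0(L), so W
n=8: →6(W), 7(W) — all W, so L
n=9: →8(L), so W
n=10: →8(L), so W
n=11: →0(L), so W
n=12: →9(W), 10(W), 11(W) — all W, so L
n=13: →0(L), so W
n=14: →12(L), so W
n=15: →12(L), so W
n=16: →14(W), 15(W) — all W, so L
n=17: →0(L), so W
n=18: →16(L), so W
n=19: →0(L), so W
From 19, the L positions reachable in one move are: 0.

Move to 0.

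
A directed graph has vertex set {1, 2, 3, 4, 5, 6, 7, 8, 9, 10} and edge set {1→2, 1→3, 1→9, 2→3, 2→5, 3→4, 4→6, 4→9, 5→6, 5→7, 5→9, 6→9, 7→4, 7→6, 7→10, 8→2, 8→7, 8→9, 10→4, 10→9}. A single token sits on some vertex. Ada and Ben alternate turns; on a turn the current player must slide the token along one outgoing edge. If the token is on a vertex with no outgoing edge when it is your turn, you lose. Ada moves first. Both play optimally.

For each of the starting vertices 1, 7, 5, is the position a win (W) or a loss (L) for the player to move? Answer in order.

1: W, 7: L, 5: W

Compute win/loss labels from the base case upward. A position with no move is L. Any other position is W if it can reach an L in one move, else L.
Every edge goes from a vertex to one that appears earlier in the order 9, 6, 4, 10, 3, 7, 5, 2, 8, 1, so processing vertices in that order labels each vertex after all of its successors.
9: no outgoing edge → L
6: W (go to 9, an L position)
4: W (go to 9, an L position)
10: W (go to 9, an L position)
3: L (sole option 4(W) is W)
7: L (options 10(W), 4(W), 6(W) are all W)
5: W (go to 7, an L position)
2: W (go to 3, an L position)
8: W (go to 7, an L position)
1: W (go to 3, an L position)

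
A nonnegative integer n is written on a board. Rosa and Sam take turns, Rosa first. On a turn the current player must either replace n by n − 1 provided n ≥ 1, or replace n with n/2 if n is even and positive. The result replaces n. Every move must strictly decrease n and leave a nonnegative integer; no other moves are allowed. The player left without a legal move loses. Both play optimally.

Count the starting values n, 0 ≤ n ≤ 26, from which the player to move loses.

13

Work bottom-up. With no move the player to move loses. Otherwise the position is W if at least one move leads to an L position for the opponent, and L if every move leads to a W.
n=0: no move → L
n=1: can move to 0, which is L ⇒ W
n=2: the only move is to 1(W), a W ⇒ L
n=3: can move to 2, which is L ⇒ W
n=4: can move to 2, which is L ⇒ W
n=5: the only move is to 4(W), a W ⇒ L
n=6: can move to 5, which is L ⇒ W
n=7: the only move is to 6(W), a W ⇒ L
n=8: can move to 7, which is L ⇒ W
n=9: the only move is to 8(W), a W ⇒ L
n=10: can move to 5, which is L ⇒ W
n=11: the only move is to 10(W), a W ⇒ L
n=12: can move to 11, which is L ⇒ W
n=13: the only move is to 12(W), a W ⇒ L
n=14: can move to 7, which is L ⇒ W
n=15: the only move is to 14(W), a W ⇒ L
n=16: can move to 15, which is L ⇒ W
n=17: the only move is to 16(W), a W ⇒ L
n=18: can move to 9, which is L ⇒ W
n=19: the only move is to 18(W), a W ⇒ L
n=20: can move to 19, which is L ⇒ W
n=21: the only move is to 20(W), a W ⇒ L
n=22: can move to 11, which is L ⇒ W
n=23: the only move is to 22(W), a W ⇒ L
n=24: can move to 23, which is L ⇒ W
n=25: the only move is to 24(W), a W ⇒ L
n=26: can move to 13, which is L ⇒ W
L entries with 0 ≤ n ≤ 26: n = 0, 2, 5, 7, 9, 11, 13, 15, 17, 19, 21, 23, 25; that makes 13.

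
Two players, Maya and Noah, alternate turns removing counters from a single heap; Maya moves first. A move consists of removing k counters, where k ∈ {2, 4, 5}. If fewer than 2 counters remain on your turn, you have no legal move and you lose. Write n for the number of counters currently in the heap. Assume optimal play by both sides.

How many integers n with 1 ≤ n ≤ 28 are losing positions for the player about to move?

8

Positions with no move are L. A position that does have a move is losing for the player to move precisely when every available move leads to a winning position for the opponent. Fill in the labels:
n=0: no move → L
n=1: no move → L
n=2: →0(L), so W
n=3: →1(L), so W
n=4: →0(L), so W
n=5: →1(L), so W
n=6: →1(L), so W
n=7: →5(W), 3(W), 2(W) — all W, so L
n=8: →6(W), 4(W), 3(W) — all W, so L
n=9: →7(L), so W
n=10: →8(L), so W
n=11: →7(L), so W
n=12: →8(L), so W
n=13: →8(L), so W
n=14: →12(W), 10(W), 9(W) — all W, so L
n=15: →13(W), 11(W), 10(W) — all W, so L
n=16: →14(L), so W
n=17: →15(L), so W
n=18: →14(L), so W
n=19: →15(L), so W
n=20: →15(L), so W
n=21: →19(W), 17(W), 16(W) — all W, so L
n=22: →20(W), 18(W), 17(W) — all W, so L
n=23: →21(L), so W
n=24: →22(L), so W
n=25: →21(L), so W
n=26: →22(L), so W
n=27: →22(L), so W
n=28: →26(W), 24(W), 23(W) — all W, so L
L entries with 1 ≤ n ≤ 28 (n=0 is outside the asked range and is not counted): n = 1, 7, 8, 14, 15, 21, 22, 28; that makes 8.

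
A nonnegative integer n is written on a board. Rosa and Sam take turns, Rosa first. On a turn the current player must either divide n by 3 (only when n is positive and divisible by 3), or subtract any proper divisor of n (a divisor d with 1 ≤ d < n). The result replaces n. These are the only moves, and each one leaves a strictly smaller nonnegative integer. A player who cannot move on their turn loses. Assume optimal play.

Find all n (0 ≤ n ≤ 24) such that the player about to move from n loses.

Compute win/loss labels from the base case upward. A position with no move is L. Any other position is W if it can reach an L in one move, else L.
n=0: no move → L
n=1: no move → L
n=2: reaches L-position 1 → W
n=3: reaches L-position 1 → W
n=4: only reaches 2(W), 3(W), all W → L
n=5: reaches L-position 4 → W
n=6: reaches L-position 4 → W
n=7: only reaches 6(W), which is W → L
n=8: reaches L-position 4 → W
n=9: only reaches 3(W), 6(W), 8(W), all W → L
n=10: reaches L-position 9 → W
n=11: only reaches 10(W), which is W → L
n=12: reaches L-position 4 → W
n=13: only reaches 12(W), which is W → L
n=14: reaches L-position 7 → W
n=15: only reaches 5(W), 10(W), 12(W), 14(W), all W → L
n=16: reaches L-position 15 → W
n=17: only reaches 16(W), which is W → L
n=18: reaches L-position 9 → W
n=19: only reaches 18(W), which is W → L
n=20: reaches L-position 15 → W
n=21: reaches L-position 7 → W
n=22: reaches L-position 11 → W
n=23: only reaches 22(W), which is W → L
n=24: reaches L-position 23 → W
The losing starting values of n are exactly the entries labelled L in this table (11 of them).

0, 1, 4, 7, 9, 11, 13, 15, 17, 19, 23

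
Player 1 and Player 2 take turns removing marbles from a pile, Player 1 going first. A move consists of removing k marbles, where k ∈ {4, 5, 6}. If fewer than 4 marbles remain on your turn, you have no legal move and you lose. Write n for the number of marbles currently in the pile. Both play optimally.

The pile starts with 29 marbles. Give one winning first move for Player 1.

Classify positions by backward induction: terminal positions (no move available) are L. From any other position, the mover wins iff some move reaches an L.
n=0: no move → L
n=1: no move → L
n=2: no move → L
n=3: no move → L
n=4: W (go to 0, an L position)
n=5: W (go to 1, an L position)
n=6: W (go to 2, an L position)
n=7: W (go to 3, an L position)
n=8: W (go to 3, an L position)
n=9: W (go to 3, an L position)
n=10: L (options 6(W), 5(W), 4(W) are all W)
n=11: L (options 7(W), 6(W), 5(W) are all W)
n=12: L (options 8(W), 7(W), 6(W) are all W)
n=13: L (options 9(W), 8(W), 7(W) are all W)
n=14: W (go to 10, an L position)
n=15: W (go to 11, an L position)
n=16: W (go to 12, an L position)
n=17: W (go to 13, an L position)
n=18: W (go to 13, an L position)
n=19: W (go to 13, an L position)
n=20: L (options 16(W), 15(W), 14(W) are all W)
n=21: L (options 17(W), 16(W), 15(W) are all W)
n=22: L (options 18(W), 17(W), 16(W) are all W)
n=23: L (options 19(W), 18(W), 17(W) are all W)
n=24: W (go to 20, an L position)
n=25: W (go to 21, an L position)
n=26: W (go to 22, an L position)
n=27: W (go to 23, an L position)
n=28: W (go to 23, an L position)
n=29: W (go to 23, an L position)
From 29, the L positions reachable in one move are: 23.

Remove 6, leaving 23.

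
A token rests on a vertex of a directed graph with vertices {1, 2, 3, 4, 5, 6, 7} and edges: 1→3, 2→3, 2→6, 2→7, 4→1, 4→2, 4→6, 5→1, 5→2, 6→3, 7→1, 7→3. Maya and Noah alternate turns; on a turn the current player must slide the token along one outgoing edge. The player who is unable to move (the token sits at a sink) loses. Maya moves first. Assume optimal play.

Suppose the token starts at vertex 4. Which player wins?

Work bottom-up. With no move the player to move loses. Otherwise the position is W if at least one move leads to an L position for the opponent, and L if every move leads to a W.
Every edge goes from a vertex to one that appears earlier in the order 3, 6, 1, 7, 2, 4, 5, so processing vertices in that order labels each vertex after all of its successors.
3: no outgoing edge → L
6: reaches L-position 3 → W
1: reaches L-position 3 → W
7: reaches L-position 3 → W
2: reaches L-position 3 → W
4: only reaches 2(W), 1(W), 6(W), all W → L
5: only reaches 2(W), 1(W), all W → L
The starting position 4 is L: whatever Maya does, the opponent receives a W position.

Noah wins.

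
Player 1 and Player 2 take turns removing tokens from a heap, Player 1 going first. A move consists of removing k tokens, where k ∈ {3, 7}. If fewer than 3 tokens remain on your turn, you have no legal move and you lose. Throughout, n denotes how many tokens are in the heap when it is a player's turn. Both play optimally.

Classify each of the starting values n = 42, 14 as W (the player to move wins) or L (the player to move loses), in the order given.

Compute win/loss labels from the base case upward. A position with no move is L. Any other position is W if it can reach an L in one move, else L.
n=0: no move → L
n=1: no move → L
n=2: no move → L
n=3: W (go to 0, an L position)
n=4: W (go to 1, an L position)
n=5: W (go to 2, an L position)
n=6: L (sole option 3(W) is W)
n=7: W (go to 0, an L position)
n=8: W (go to 1, an L position)
n=9: W (go to 6, an L position)
n=10: L (options 7(W), 3(W) are all W)
n=11: L (options 8(W), 4(W) are all W)
n=12: L (options 9(W), 5(W) are all W)
n=13: W (go to 10, an L position)
n=14: W (go to 11, an L position)
n=15: W (go to 12, an L position)
n=16: L (options 13(W), 9(W) are all W)
n=17: W (go to 10, an L position)
n=18: W (go to 11, an L position)
n=19: W (go to 16, an L position)
n=20: L (options 17(W), 13(W) are all W)
n=21: L (options 18(W), 14(W) are all W)
n=22: L (options 19(W), 15(W) are all W)
n=23: W (go to 20, an L position)
n=24: W (go to 21, an L position)
n=25: W (go to 22, an L position)
n=26: L (options 23(W), 19(W) are all W)
n=27: W (go to 20, an L position)
n=28: W (go to 21, an L position)
n=29: W (go to 26, an L position)
n=30: L (options 27(W), 23(W) are all W)
n=31: L (options 28(W), 24(W) are all W)
n=32: L (options 29(W), 25(W) are all W)
n=33: W (go to 30, an L position)
n=34: W (go to 31, an L position)
n=35: W (go to 32, an L position)
n=36: L (options 33(W), 29(W) are all W)
n=37: W (go to 30, an L position)
n=38: W (go to 31, an L position)
n=39: W (go to 36, an L position)
n=40: L (options 37(W), 33(W) are all W)
n=41: L (options 38(W), 34(W) are all W)
n=42: L (options 39(W), 35(W) are all W)

42: L, 14: W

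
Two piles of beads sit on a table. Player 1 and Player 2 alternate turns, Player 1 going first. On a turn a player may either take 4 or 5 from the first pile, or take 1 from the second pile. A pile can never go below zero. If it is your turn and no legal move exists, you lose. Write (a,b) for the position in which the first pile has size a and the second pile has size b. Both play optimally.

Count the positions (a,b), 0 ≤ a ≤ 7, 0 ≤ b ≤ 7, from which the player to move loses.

Positions with no move are L. A position that does have a move is losing for the player to move precisely when every available move leads to a winning position for the opponent. Fill in the labels:
Every move lowers a or b (never raises either), so fill the grid row by row in increasing a, and left to right within a row: each cell's successors are then already labelled.
      b=0  b=1  b=2  b=3  b=4  b=5  b=6  b=7
a=0:    L    W    L    W    L    W    L    W
a=1:    L    W    L    W    L    W    L    W
a=2:    L    W    L    W    L    W    L    W
a=3:    L    W    L    W    L    W    L    W
a=4:    W    L    W    L    W    L    W    L
a=5:    W    L    W    L    W    L    W    L
a=6:    W    L    W    L    W    L    W    L
a=7:    W    L    W    L    W    L    W    L
Cells with no legal move (terminal, hence L): (0,0), (1,0), (2,0), (3,0).
The remaining L cells, each justified by listing all of its moves:
(0,2): →(0,1)(W) only, which is W, so L
(0,4): →(0,3)(W) only, which is W, so L
(0,6): →(0,5)(W) only, which is W, so L
(1,2): →(1,1)(W) only, which is W, so L
(1,4): →(1,3)(W) only, which is W, so L
(1,6): →(1,5)(W) only, which is W, so L
(2,2): →(2,1)(W) only, which is W, so L
(2,4): →(2,3)(W) only, which is W, so L
(2,6): →(2,5)(W) only, which is W, so L
(3,2): →(3,1)(W) only, which is W, so L
(3,4): →(3,3)(W) only, which is W, so L
(3,6): →(3,5)(W) only, which is W, so L
(4,1): →(0,1)(W), (4,0)(W) — all W, so L
(4,3): →(0,3)(W), (4,2)(W) — all W, so L
(4,5): →(0,5)(W), (4,4)(W) — all W, so L
(4,7): →(0,7)(W), (4,6)(W) — all W, so L
(5,1): →(1,1)(W), (0,1)(W), (5,0)(W) — all W, so L
(5,3): →(1,3)(W), (0,3)(W), (5,2)(W) — all W, so L
(5,5): →(1,5)(W), (0,5)(W), (5,4)(W) — all W, so L
(5,7): →(1,7)(W), (0,7)(W), (5,6)(W) — all W, so L
(6,1): →(2,1)(W), (1,1)(W), (6,0)(W) — all W, so L
(6,3): →(2,3)(W), (1,3)(W), (6,2)(W) — all W, so L
(6,5): →(2,5)(W), (1,5)(W), (6,4)(W) — all W, so L
(6,7): →(2,7)(W), (1,7)(W), (6,6)(W) — all W, so L
(7,1): →(3,1)(W), (2,1)(W), (7,0)(W) — all W, so L
(7,3): →(3,3)(W), (2,3)(W), (7,2)(W) — all W, so L
(7,5): →(3,5)(W), (2,5)(W), (7,4)(W) — all W, so L
(7,7): →(3,7)(W), (2,7)(W), (7,6)(W) — all W, so L
Every other cell has at least one move into one of the L cells above, so it is W.
L cells per row: a=0: 4, a=1: 4, a=2: 4, a=3: 4, a=4: 4, a=5: 4, a=6: 4, a=7: 4; total 32.

32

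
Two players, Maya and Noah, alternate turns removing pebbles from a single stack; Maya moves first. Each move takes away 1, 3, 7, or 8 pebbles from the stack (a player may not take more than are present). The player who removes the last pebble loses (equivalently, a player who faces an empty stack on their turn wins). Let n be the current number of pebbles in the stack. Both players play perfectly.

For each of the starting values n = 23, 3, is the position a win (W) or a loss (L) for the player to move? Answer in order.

23: W, 3: L

Work bottom-up. With no move the player to move wins. Otherwise the position is W if at least one move leads to an L position for the opponent, and L if every move leads to a W.
n=0: no move; the opponent has just taken the last pebble and therefore loses → W
n=1: L (sole option 0(W) is W)
n=2: W (go to 1, an L position)
n=3: L (options 2(W), 0(W) are all W)
n=4: W (go to 3, an L position)
n=5: L (options 4(W), 2(W) are all W)
n=6: W (go to 5, an L position)
n=7: L (options 6(W), 4(W), 0(W) are all W)
n=8: W (go to 7, an L position)
n=9: W (go to 1, an L position)
n=10: W (go to 7, an L position)
n=11: W (go to 3, an L position)
n=12: W (go to 5, an L position)
n=13: W (go to 5, an L position)
n=14: W (go to 7, an L position)
n=15: W (go to 7, an L position)
n=16: L (options 15(W), 13(W), 9(W), 8(W) are all W)
n=17: W (go to 16, an L position)
n=18: L (options 17(W), 15(W), 11(W), 10(W) are all W)
n=19: W (go to 18, an L position)
n=20: L (options 19(W), 17(W), 13(W), 12(W) are all W)
n=21: W (go to 20, an L position)
n=22: L (options 21(W), 19(W), 15(W), 14(W) are all W)
n=23: W (go to 22, an L position)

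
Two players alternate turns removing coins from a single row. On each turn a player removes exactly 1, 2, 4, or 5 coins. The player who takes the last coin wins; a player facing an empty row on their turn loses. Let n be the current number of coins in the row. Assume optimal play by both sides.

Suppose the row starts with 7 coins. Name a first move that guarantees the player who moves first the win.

Compute win/loss labels from the base case upward. A position with no move is L. Any other position is W if it can reach an L in one move, else L.
n=0: no move → L
n=1: can move to 0, which is L ⇒ W
n=2: can move to 0, which is L ⇒ W
n=3: moves to 2(W), 1(W); every one is W ⇒ L
n=4: can move to 3, which is L ⇒ W
n=5: can move to 3, which is L ⇒ W
n=6: moves to 5(W), 4(W), 2(W), 1(W); every one is W ⇒ L
n=7: can move to 6, which is L ⇒ W
From 7, the L positions reachable in one move are: 6, 3. Any move reaching one of these is winning.

Remove 1, leaving 6.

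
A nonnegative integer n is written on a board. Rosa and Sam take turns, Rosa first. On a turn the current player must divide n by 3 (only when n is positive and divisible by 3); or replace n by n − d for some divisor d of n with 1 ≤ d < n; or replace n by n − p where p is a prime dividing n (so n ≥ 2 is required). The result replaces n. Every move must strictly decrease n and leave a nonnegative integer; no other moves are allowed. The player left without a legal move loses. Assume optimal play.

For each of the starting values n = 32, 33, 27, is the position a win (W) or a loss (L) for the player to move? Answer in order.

32: L, 33: W, 27: W

Label each position W (a win for the player to move) or L (a loss). A position with no legal move is L; any other position is W exactly when some move reaches an L, and L when every move reaches a W.
n=0: no move → L
n=1: no move → L
n=2: →0(L), so W
n=3: →0(L), so W
n=4: →2(W), 3(W) — all W, so L
n=5: →0(L), so W
n=6: →4(L), so W
n=7: →0(L), so W
n=8: →4(L), so W
n=9: →3(W), 6(W), 8(W) — all W, so L
n=10: →9(L), so W
n=11: →0(L), so W
n=12: →4(L), so W
n=13: →0(L), so W
n=14: →7(W), 12(W), 13(W) — all W, so L
n=15: →14(L), so W
n=16: →14(L), so W
n=17: →0(L), so W
n=18: →9(L), so W
n=19: →0(L), so W
n=20: →10(W), 15(W), 16(W), 18(W), 19(W) — all W, so L
n=21: →14(L), so W
n=22: →20(L), so W
n=23: →0(L), so W
n=24: →20(L), so W
n=25: →20(L), so W
n=26: →13(W), 24(W), 25(W) — all W, so L
n=27: →9(L), so W
n=28: →14(L), so W
n=29: →0(L), so W
n=30: →20(L), so W
n=31: →0(L), so W
n=32: →16(W), 24(W), 28(W), 30(W), 31(W) — all W, so L
n=33: →32(L), so W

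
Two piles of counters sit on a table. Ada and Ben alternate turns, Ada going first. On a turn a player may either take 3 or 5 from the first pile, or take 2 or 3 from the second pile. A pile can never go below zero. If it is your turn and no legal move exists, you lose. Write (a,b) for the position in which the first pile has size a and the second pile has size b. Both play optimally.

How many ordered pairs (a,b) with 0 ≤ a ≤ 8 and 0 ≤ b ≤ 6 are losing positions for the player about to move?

24

Classify positions by backward induction: terminal positions (no move available) are L. From any other position, the mover wins iff some move reaches an L.
Every move lowers a or b (never raises either), so fill the grid row by row in increasing a, and left to right within a row: each cell's successors are then already labelled.
      b=0  b=1  b=2  b=3  b=4  b=5  b=6
a=0:    L    L    W    W    W    L    L
a=1:    L    L    W    W    W    L    L
a=2:    L    L    W    W    W    L    L
a=3:    W    W    L    L    W    W    W
a=4:    W    W    L    L    W    W    W
a=5:    W    W    L    L    W    W    W
a=6:    W    W    W    W    L    W    W
a=7:    W    W    W    W    L    W    W
a=8:    L    L    W    W    W    L    L
Cells with no legal move (terminal, hence L): (0,0), (0,1), (1,0), (1,1), (2,0), (2,1).
The remaining L cells, each justified by listing all of its moves:
(0,5): only reaches (0,3)(W), (0,2)(W), all W → L
(0,6): only reaches (0,4)(W), (0,3)(W), all W → L
(1,5): only reaches (1,3)(W), (1,2)(W), all W → L
(1,6): only reaches (1,4)(W), (1,3)(W), all W → L
(2,5): only reaches (2,3)(W), (2,2)(W), all W → L
(2,6): only reaches (2,4)(W), (2,3)(W), all W → L
(3,2): only reaches (0,2)(W), (3,0)(W), all W → L
(3,3): only reaches (0,3)(W), (3,1)(W), (3,0)(W), all W → L
(4,2): only reaches (1,2)(W), (4,0)(W), all W → L
(4,3): only reaches (1,3)(W), (4,1)(W), (4,0)(W), all W → L
(5,2): only reaches (2,2)(W), (0,2)(W), (5,0)(W), all W → L
(5,3): only reaches (2,3)(W), (0,3)(W), (5,1)(W), (5,0)(W), all W → L
(6,4): only reaches (3,4)(W), (1,4)(W), (6,2)(W), (6,1)(W), all W → L
(7,4): only reaches (4,4)(W), (2,4)(W), (7,2)(W), (7,1)(W), all W → L
(8,0): only reaches (5,0)(W), (3,0)(W), all W → L
(8,1): only reaches (5,1)(W), (3,1)(W), all W → L
(8,5): only reaches (5,5)(W), (3,5)(W), (8,3)(W), (8,2)(W), all W → L
(8,6): only reaches (5,6)(W), (3,6)(W), (8,4)(W), (8,3)(W), all W → L
Every other cell has at least one move into one of the L cells above, so it is W.
L cells per row: a=0: 4, a=1: 4, a=2: 4, a=3: 2, a=4: 2, a=5: 2, a=6: 1, a=7: 1, a=8: 4; total 24.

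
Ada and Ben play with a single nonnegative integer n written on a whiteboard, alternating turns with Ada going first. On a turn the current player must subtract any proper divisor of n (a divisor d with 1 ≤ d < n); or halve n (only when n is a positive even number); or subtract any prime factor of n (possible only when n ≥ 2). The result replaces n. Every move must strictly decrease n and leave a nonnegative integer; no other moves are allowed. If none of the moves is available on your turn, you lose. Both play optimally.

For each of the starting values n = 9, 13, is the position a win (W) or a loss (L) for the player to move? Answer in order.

Work bottom-up. With no move the player to move loses. Otherwise the position is W if at least one move leads to an L position for the opponent, and L if every move leads to a W.
n=0: no move → L
n=1: no move → L
n=2: can move to 0, which is L ⇒ W
n=3: can move to 0, which is L ⇒ W
n=4: moves to 2(W), 3(W); every one is W ⇒ L
n=5: can move to 0, which is L ⇒ W
n=6: can move to 4, which is L ⇒ W
n=7: can move to 0, which is L ⇒ W
n=8: can move to 4, which is L ⇒ W
n=9: moves to 6(W), 8(W); every one is W ⇒ L
n=10: can move to 9, which is L ⇒ W
n=11: can move to 0, which is L ⇒ W
n=12: can move to 9, which is L ⇒ W
n=13: can move to 0, which is L ⇒ W

9: L, 13: W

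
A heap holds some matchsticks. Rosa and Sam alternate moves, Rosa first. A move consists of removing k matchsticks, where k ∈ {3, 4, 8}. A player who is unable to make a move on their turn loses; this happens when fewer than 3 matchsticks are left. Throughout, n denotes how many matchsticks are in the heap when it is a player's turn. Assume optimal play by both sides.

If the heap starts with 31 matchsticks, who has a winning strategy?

Positions with no move are L. A position that does have a move is losing for the player to move precisely when every available move leads to a winning position for the opponent. Fill in the labels:
n=0: no move → L
n=1: no move → L
n=2: no move → L
n=3: reaches L-position 0 → W
n=4: reaches L-position 1 → W
n=5: reaches L-position 2 → W
n=6: reaches L-position 2 → W
n=7: only reaches 4(W), 3(W), all W → L
n=8: reaches L-position 0 → W
n=9: reaches L-position 1 → W
n=10: reaches L-position 7 → W
n=11: reaches L-position 7 → W
n=12: only reaches 9(W), 8(W), 4(W), all W → L
n=13: only reaches 10(W), 9(W), 5(W), all W → L
n=14: only reaches 11(W), 10(W), 6(W), all W → L
n=15: reaches L-position 12 → W
n=16: reaches L-position 13 → W
n=17: reaches L-position 14 → W
n=18: reaches L-position 14 → W
n=19: only reaches 16(W), 15(W), 11(W), all W → L
n=20: reaches L-position 12 → W
n=21: reaches L-position 13 → W
n=22: reaches L-position 19 → W
n=23: reaches L-position 19 → W
n=24: only reaches 21(W), 20(W), 16(W), all W → L
n=25: only reaches 22(W), 21(W), 17(W), all W → L
n=26: only reaches 23(W), 22(W), 18(W), all W → L
n=27: reaches L-position 24 → W
n=28: reaches L-position 25 → W
n=29: reaches L-position 26 → W
n=30: reaches L-position 26 → W
n=31: only reaches 28(W), 27(W), 23(W), all W → L
The starting position 31 is L: whatever Rosa does, the opponent receives a W position.

Sam wins.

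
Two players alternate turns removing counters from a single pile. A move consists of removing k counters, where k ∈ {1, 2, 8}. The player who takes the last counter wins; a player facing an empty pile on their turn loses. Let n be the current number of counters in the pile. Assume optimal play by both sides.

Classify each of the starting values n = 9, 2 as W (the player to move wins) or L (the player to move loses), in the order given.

Build the W/L table. Terminal = L. A non-terminal position is W if it has a move to some L; otherwise it is L.
n=0: no move → L
n=1: →0(L), so W
n=2: →0(L), so W
n=3: →2(W), 1(W) — all W, so L
n=4: →3(L), so W
n=5: →3(L), so W
n=6: →5(W), 4(W) — all W, so L
n=7: →6(L), so W
n=8: →6(L), so W
n=9: →8(W), 7(W), 1(W) — all W, so L

9: L, 2: W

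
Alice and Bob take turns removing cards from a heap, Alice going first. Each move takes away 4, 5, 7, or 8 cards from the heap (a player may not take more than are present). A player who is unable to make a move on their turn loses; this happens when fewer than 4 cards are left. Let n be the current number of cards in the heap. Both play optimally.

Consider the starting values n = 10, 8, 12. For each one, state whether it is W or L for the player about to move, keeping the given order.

10: W, 8: W, 12: L

Label each position W (a win for the player to move) or L (a loss). A position with no legal move is L; any other position is W exactly when some move reaches an L, and L when every move reaches a W.
n=0: no move → L
n=1: no move → L
n=2: no move → L
n=3: no move → L
n=4: can move to 0, which is L ⇒ W
n=5: can move to 1, which is L ⇒ W
n=6: can move to 2, which is L ⇒ W
n=7: can move to 3, which is L ⇒ W
n=8: can move to 3, which is L ⇒ W
n=9: can move to 2, which is L ⇒ W
n=10: can move to 3, which is L ⇒ W
n=11: can move to 3, which is L ⇒ W
n=12: moves to 8(W), 7(W), 5(W), 4(W); every one is W ⇒ L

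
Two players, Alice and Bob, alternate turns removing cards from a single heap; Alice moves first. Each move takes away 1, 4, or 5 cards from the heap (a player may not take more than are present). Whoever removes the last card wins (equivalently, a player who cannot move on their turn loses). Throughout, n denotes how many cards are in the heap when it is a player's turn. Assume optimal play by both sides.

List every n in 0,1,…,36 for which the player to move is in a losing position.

Label each position W (a win for the player to move) or L (a loss). A position with no legal move is L; any other position is W exactly when some move reaches an L, and L when every move reaches a W.
n=0: no move → L
n=1: W (go to 0, an L position)
n=2: L (sole option 1(W) is W)
n=3: W (go to 2, an L position)
n=4: W (go to 0, an L position)
n=5: W (go to 0, an L position)
n=6: W (go to 2, an L position)
n=7: W (go to 2, an L position)
n=8: L (options 7(W), 4(W), 3(W) are all W)
n=9: W (go to 8, an L position)
n=10: L (options 9(W), 6(W), 5(W) are all W)
n=11: W (go to 10, an L position)
n=12: W (go to 8, an L position)
n=13: W (go to 8, an L position)
n=14: W (go to 10, an L position)
n=15: W (go to 10, an L position)
n=16: L (options 15(W), 12(W), 11(W) are all W)
n=17: W (go to 16, an L position)
n=18: L (options 17(W), 14(W), 13(W) are all W)
n=19: W (go to 18, an L position)
n=20: W (go to 16, an L position)
n=21: W (go to 16, an L position)
n=22: W (go to 18, an L position)
n=23: W (go to 18, an L position)
n=24: L (options 23(W), 20(W), 19(W) are all W)
n=25: W (go to 24, an L position)
n=26: L (options 25(W), 22(W), 21(W) are all W)
n=27: W (go to 26, an L position)
n=28: W (go to 24, an L position)
n=29: W (go to 24, an L position)
n=30: W (go to 26, an L position)
n=31: W (go to 26, an L position)
n=32: L (options 31(W), 28(W), 27(W) are all W)
n=33: W (go to 32, an L position)
n=34: L (options 33(W), 30(W), 29(W) are all W)
n=35: W (go to 34, an L position)
n=36: W (go to 32, an L position)
Reading off the rows marked L gives the requested list; there are 10 such values of n.

0, 2, 8, 10, 16, 18, 24, 26, 32, 34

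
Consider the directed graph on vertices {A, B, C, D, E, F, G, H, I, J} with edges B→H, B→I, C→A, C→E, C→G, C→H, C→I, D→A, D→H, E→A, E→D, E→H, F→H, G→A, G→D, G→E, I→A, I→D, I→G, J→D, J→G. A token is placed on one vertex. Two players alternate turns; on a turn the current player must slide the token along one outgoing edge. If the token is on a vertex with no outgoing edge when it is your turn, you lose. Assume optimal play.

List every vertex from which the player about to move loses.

Label each position W (a win for the player to move) or L (a loss). A position with no legal move is L; any other position is W exactly when some move reaches an L, and L when every move reaches a W.
Every edge goes from a vertex to one that appears earlier in the order H, A, D, E, G, I, B, J, F, C, so processing vertices in that order labels each vertex after all of its successors.
H: no outgoing edge → L
A: no outgoing edge → L
D: can move to A, which is L ⇒ W
E: can move to A, which is L ⇒ W
G: can move to A, which is L ⇒ W
I: can move to A, which is L ⇒ W
B: can move to H, which is L ⇒ W
J: moves to G(W), D(W); every one is W ⇒ L
F: can move to H, which is L ⇒ W
C: can move to A, which is L ⇒ W
Reading off the rows marked L gives the requested list; there are 3 such vertices.

A, H, J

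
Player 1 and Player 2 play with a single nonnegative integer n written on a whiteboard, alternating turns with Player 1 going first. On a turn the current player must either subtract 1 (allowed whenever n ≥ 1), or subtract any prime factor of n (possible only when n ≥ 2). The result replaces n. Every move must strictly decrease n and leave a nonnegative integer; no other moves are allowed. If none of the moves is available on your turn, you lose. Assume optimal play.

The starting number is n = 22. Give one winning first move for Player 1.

Use the standard recursion: the mover loses at a terminal position; elsewhere, the mover wins exactly when some move hands the opponent an L position.
n=0: no move → L
n=1: reaches L-position 0 → W
n=2: reaches L-position 0 → W
n=3: reaches L-position 0 → W
n=4: only reaches 2(W), 3(W), all W → L
n=5: reaches L-position 0 → W
n=6: reaches L-position 4 → W
n=7: reaches L-position 0 → W
n=8: only reaches 6(W), 7(W), all W → L
n=9: reaches L-position 8 → W
n=10: reaches L-position 8 → W
n=11: reaches L-position 0 → W
n=12: only reaches 9(W), 10(W), 11(W), all W → L
n=13: reaches L-position 0 → W
n=14: reaches L-position 12 → W
n=15: reaches L-position 12 → W
n=16: only reaches 14(W), 15(W), all W → L
n=17: reaches L-position 0 → W
n=18: reaches L-position 16 → W
n=19: reaches L-position 0 → W
n=20: only reaches 15(W), 18(W), 19(W), all W → L
n=21: reaches L-position 20 → W
n=22: reaches L-position 20 → W
From 22, the L positions reachable in one move are: 20.

Move to 20.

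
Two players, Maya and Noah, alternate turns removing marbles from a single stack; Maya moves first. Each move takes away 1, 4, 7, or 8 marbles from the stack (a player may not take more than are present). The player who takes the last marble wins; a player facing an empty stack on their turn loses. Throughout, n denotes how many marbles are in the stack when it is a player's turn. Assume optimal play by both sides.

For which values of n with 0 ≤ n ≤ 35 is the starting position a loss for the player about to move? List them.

Positions with no move are L. A position that does have a move is losing for the player to move precisely when every available move leads to a winning position for the opponent. Fill in the labels:
n=0: no move → L
n=1: →0(L), so W
n=2: →1(W) only, which is W, so L
n=3: →2(L), so W
n=4: →0(L), so W
n=5: →4(W), 1(W) — all W, so L
n=6: →5(L), so W
n=7: →0(L), so W
n=8: →0(L), so W
n=9: →5(L), so W
n=10: →2(L), so W
n=11: →10(W), 7(W), 4(W), 3(W) — all W, so L
n=12: →11(L), so W
n=13: →5(L), so W
n=14: →13(W), 10(W), 7(W), 6(W) — all W, so L
n=15: →14(L), so W
n=16: →15(W), 12(W), 9(W), 8(W) — all W, so L
n=17: →16(L), so W
n=18: →14(L), so W
n=19: →11(L), so W
n=20: →16(L), so W
n=21: →14(L), so W
n=22: →14(L), so W
n=23: →16(L), so W
n=24: →16(L), so W
n=25: →24(W), 21(W), 18(W), 17(W) — all W, so L
n=26: →25(L), so W
n=27: →26(W), 23(W), 20(W), 19(W) — all W, so L
n=28: →27(L), so W
n=29: →25(L), so W
n=30: →29(W), 26(W), 23(W), 22(W) — all W, so L
n=31: →30(L), so W
n=32: →25(L), so W
n=33: →25(L), so W
n=34: →30(L), so W
n=35: →27(L), so W
Reading off the rows marked L gives the requested list; there are 9 such values of n.

0, 2, 5, 11, 14, 16, 25, 27, 30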